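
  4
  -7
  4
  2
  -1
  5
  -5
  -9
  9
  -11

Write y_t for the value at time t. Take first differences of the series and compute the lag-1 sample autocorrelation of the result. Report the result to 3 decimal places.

-0.527

First differences Δy: -11, 11, -2, -3, 6, -10, -4, 18, -20
Mean of differences = -1.6667
Numerator Σ(Δy_t−Δȳ)(Δy_{t+1}−Δȳ) = -583.1111
Denominator Σ(Δy_t−Δȳ)² = 1106.0000
r_1(Δy) = -583.1111 / 1106.0000 = -0.527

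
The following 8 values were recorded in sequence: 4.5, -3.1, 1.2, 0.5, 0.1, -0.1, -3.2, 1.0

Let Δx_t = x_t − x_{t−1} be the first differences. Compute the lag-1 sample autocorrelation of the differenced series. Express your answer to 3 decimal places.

First differences Δx: -7.6, 4.3, -0.7, -0.4, -0.2, -3.1, 4.2
Mean of differences = -0.5000
Numerator Σ(Δx_t−Δx̄)(Δx_{t+1}−Δx̄) = -48.0300
Denominator Σ(Δx_t−Δx̄)² = 102.4400
r_1(Δx) = -48.0300 / 102.4400 = -0.469

-0.469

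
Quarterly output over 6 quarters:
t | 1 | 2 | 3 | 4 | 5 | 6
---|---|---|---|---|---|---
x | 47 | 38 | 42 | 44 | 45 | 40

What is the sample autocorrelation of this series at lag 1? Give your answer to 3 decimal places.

Mean x̄ = (47 + 38 + 42 + 44 + 45 + 40)/6 = 42.6667
Numerator Σ_{t=1}^{5}(x_t−x̄)(x_{t+1}−x̄) = -21.1111
Denominator Σ(x_t−x̄)² = 55.3333
r_1 = -21.1111 / 55.3333 = -0.382

-0.382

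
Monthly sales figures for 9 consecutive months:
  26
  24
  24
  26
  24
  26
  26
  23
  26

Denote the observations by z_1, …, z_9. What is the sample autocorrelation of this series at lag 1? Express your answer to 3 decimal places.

-0.500

Mean z̄ = (26 + 24 + 24 + 26 + 24 + 26 + 26 + 23 + 26)/9 = 25.0000
Numerator Σ_{t=1}^{8}(z_t−z̄)(z_{t+1}−z̄) = -6.0000
Denominator Σ(z_t−z̄)² = 12.0000
r_1 = -6.0000 / 12.0000 = -0.500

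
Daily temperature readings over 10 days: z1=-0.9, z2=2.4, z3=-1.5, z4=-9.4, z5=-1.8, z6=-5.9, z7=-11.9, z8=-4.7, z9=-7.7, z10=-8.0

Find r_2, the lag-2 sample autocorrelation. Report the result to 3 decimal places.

-0.041

Mean z̄ = (-0.9 + 2.4 − 1.5 − 9.4 − 1.8 − 5.9 − 11.9 − 4.7 − 7.7 − 8.0)/10 = -4.9400
Numerator Σ_{t=1}^{8}(z_t−z̄)(z_{t+2}−z̄) = -7.3652
Denominator Σ(z_t−z̄)² = 178.1840
r_2 = -7.3652 / 178.1840 = -0.041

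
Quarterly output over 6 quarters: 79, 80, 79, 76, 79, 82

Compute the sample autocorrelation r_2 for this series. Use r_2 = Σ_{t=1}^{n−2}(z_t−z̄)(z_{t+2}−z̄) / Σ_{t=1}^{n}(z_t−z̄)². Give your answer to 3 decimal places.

Mean z̄ = (79 + 80 + 79 + 76 + 79 + 82)/6 = 79.1667
Deviations from mean: -0.1667, 0.8333, -0.1667, -3.1667, -0.1667, 2.8333
Σ(z_t−z̄)(z_{t+2}−z̄) = (0.0278) + (-2.6389) + (0.0278) + (-8.9722) = -11.5556
Denominator Σ(z_t−z̄)² = 18.8333
r_2 = -11.5556 / 18.8333 = -0.614

-0.614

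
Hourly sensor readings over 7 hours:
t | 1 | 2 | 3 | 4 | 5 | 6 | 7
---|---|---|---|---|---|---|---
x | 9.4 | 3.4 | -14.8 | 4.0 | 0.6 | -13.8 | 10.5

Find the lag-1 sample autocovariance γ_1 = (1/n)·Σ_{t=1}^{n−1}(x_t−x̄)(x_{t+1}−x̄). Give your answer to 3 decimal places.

-32.916

Mean x̄ = (9.4 + 3.4 − 14.8 + 4.0 + 0.6 − 13.8 + 10.5)/7 = -0.1000
Deviations: 9.5000, 3.5000, -14.7000, 4.1000, 0.7000, -13.7000, 10.6000
Σ_{t=1}^{6}(x_t−x̄)(x_{t+1}−x̄) = -230.4100
γ_1 = -230.4100 / 7 = -32.916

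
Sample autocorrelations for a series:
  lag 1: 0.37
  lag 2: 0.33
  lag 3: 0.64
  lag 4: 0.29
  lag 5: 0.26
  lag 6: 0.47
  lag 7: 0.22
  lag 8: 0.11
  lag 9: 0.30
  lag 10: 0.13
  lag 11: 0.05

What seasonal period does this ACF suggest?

3

The largest autocorrelation is r_3 = 0.64, with a weaker echo at lag 6 (0.47); the remaining lags stay at or below 0.37. The elevated value at lag 1 (0.37), dropping to 0.33 at lag 2, reflects decaying short-term dependence rather than seasonality.
The dominant spike at lag 3 indicates a seasonal period of 3.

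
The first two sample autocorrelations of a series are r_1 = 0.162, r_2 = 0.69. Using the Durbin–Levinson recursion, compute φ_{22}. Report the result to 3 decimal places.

φ_{22} = (r_2 − r_1²) / (1 − r_1²)
r_1² = (0.162)² = 0.026244
Numerator = 0.69 − 0.0262 = 0.6638; denominator = 1 − 0.0262 = 0.9738
φ_{22} = 0.6638 / 0.9738 = 0.682

0.682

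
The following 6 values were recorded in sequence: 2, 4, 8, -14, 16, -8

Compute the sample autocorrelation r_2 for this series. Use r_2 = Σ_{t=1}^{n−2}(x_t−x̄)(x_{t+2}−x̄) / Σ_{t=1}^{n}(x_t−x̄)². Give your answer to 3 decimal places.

0.347

Mean x̄ = (2 + 4 + 8 − 14 + 16 − 8)/6 = 1.3333
Deviations from mean: 0.6667, 2.6667, 6.6667, -15.3333, 14.6667, -9.3333
Σ(x_t−x̄)(x_{t+2}−x̄) = (4.4444) + (-40.8889) + (97.7778) + (143.1111) = 204.4444
Denominator Σ(x_t−x̄)² = 589.3333
r_2 = 204.4444 / 589.3333 = 0.347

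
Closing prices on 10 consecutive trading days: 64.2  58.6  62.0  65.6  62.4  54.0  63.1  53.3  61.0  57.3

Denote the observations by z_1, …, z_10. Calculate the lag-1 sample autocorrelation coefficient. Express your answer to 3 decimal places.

Mean z̄ = (64.2 + 58.6 + 62.0 + 65.6 + 62.4 + 54.0 + 63.1 + 53.3 + 61.0 + 57.3)/10 = 60.1500
Numerator Σ_{t=1}^{9}(z_t−z̄)(z_{t+1}−z̄) = -47.2325
Denominator Σ(z_t−z̄)² = 159.2850
r_1 = -47.2325 / 159.2850 = -0.297

-0.297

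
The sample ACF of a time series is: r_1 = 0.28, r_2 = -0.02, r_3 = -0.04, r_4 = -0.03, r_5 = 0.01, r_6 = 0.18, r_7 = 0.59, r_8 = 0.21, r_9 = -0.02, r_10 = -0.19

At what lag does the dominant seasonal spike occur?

7

The largest autocorrelation is r_7 = 0.59; the remaining lags stay at or below 0.28.
The dominant spike at lag 7 indicates a seasonal period of 7.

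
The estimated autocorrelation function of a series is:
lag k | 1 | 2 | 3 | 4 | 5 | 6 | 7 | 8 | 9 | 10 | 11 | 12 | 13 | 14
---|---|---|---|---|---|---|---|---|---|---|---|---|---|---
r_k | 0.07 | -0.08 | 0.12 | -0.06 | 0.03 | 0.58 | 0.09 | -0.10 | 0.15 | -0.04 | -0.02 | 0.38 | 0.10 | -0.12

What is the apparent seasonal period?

The largest autocorrelation is r_6 = 0.58, with a weaker echo at lag 12 (0.38); the remaining lags stay at or below 0.15.
The dominant spike at lag 6 indicates a seasonal period of 6.

6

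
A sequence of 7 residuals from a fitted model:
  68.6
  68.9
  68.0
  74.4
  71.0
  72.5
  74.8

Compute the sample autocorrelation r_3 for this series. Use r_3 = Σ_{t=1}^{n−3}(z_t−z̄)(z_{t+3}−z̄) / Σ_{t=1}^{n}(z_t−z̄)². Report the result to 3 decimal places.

Mean z̄ = (68.6 + 68.9 + 68.0 + 74.4 + 71.0 + 72.5 + 74.8)/7 = 71.1714
Σ(z_t−z̄)(z_{t+3}−z̄) = (-8.3020) + (0.3894) + (-4.2135) + (11.7151) = -0.4110
Denominator Σ(z_t−z̄)² = 47.2143
r_3 = -0.4110 / 47.2143 = -0.009

-0.009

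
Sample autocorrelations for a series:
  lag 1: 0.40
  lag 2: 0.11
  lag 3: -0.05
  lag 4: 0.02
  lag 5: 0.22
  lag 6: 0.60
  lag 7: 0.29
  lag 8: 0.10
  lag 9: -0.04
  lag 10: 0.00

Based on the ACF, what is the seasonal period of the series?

The largest autocorrelation is r_6 = 0.60; the remaining lags stay at or below 0.40. The elevated value at lag 1 (0.40), dropping to 0.11 at lag 2, reflects decaying short-term dependence rather than seasonality.
The dominant spike at lag 6 indicates a seasonal period of 6.

6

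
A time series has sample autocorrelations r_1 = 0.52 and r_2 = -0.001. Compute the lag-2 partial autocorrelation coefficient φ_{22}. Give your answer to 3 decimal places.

φ_{22} = (r_2 − r_1²) / (1 − r_1²)
r_1² = (0.52)² = 0.2704
Numerator = -0.001 − 0.2704 = -0.2714; denominator = 1 − 0.2704 = 0.7296
φ_{22} = -0.2714 / 0.7296 = -0.372

-0.372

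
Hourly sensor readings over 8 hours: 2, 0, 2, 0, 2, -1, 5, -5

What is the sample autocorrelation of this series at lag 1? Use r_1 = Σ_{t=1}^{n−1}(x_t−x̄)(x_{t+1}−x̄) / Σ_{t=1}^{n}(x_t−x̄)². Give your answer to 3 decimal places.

Mean x̄ = (2 + 0 + 2 + 0 + 2 − 1 + 5 − 5)/8 = 0.6250
Σ(x_t−x̄)(x_{t+1}−x̄) = (-0.8594) + (-0.8594) + (-0.8594) + (-0.8594) + (-2.2344) + (-7.1094) + (-24.6094) = -37.3906
Denominator Σ(x_t−x̄)² = 59.8750
r_1 = -37.3906 / 59.8750 = -0.624

-0.624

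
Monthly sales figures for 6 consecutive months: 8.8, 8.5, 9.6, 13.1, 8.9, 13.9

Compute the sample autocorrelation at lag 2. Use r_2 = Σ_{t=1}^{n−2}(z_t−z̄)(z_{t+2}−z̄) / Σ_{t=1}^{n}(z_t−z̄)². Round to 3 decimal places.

0.233

Mean z̄ = (8.8 + 8.5 + 9.6 + 13.1 + 8.9 + 13.9)/6 = 10.4667
Deviations from mean: -1.6667, -1.9667, -0.8667, 2.6333, -1.5667, 3.4333
Numerator Σ_{t=1}^{4}(z_t−z̄)(z_{t+2}−z̄) = 6.6644
Denominator Σ(z_t−z̄)² = 28.5733
r_2 = 6.6644 / 28.5733 = 0.233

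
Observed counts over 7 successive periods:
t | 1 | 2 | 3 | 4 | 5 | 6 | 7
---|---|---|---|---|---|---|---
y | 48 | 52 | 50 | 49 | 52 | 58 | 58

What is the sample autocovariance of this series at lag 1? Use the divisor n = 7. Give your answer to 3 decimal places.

5.913

Mean ȳ = (48 + 52 + 50 + 49 + 52 + 58 + 58)/7 = 52.4286
Σ_{t=1}^{6}(y_t−ȳ)(y_{t+1}−ȳ) = 41.3878
γ_1 = 41.3878 / 7 = 5.913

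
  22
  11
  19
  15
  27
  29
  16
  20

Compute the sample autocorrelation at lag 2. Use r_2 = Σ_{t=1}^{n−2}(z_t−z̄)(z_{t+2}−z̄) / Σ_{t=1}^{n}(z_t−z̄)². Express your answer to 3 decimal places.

-0.139

Mean z̄ = (22 + 11 + 19 + 15 + 27 + 29 + 16 + 20)/8 = 19.8750
Deviations from mean: 2.1250, -8.8750, -0.8750, -4.8750, 7.1250, 9.1250, -3.8750, 0.1250
Σ(z_t−z̄)(z_{t+2}−z̄) = (-1.8594) + (43.2656) + (-6.2344) + (-44.4844) + (-27.6094) + (1.1406) = -35.7813
Denominator Σ(z_t−z̄)² = 256.8750
r_2 = -35.7813 / 256.8750 = -0.139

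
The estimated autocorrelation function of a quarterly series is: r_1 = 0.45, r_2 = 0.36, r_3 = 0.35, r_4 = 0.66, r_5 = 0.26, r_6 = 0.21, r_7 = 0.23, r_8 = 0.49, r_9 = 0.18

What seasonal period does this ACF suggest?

The largest autocorrelation is r_4 = 0.66, with a weaker echo at lag 8 (0.49); the remaining lags stay at or below 0.45. The elevated value at lag 1 (0.45), dropping to 0.36 at lag 2, reflects decaying short-term dependence rather than seasonality.
The dominant spike at lag 4 indicates a seasonal period of 4.

4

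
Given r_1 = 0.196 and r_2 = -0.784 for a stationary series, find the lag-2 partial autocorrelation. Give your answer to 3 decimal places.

-0.855

φ_{22} = (r_2 − r_1²) / (1 − r_1²)
r_1² = (0.196)² = 0.038416
Numerator = -0.784 − 0.0384 = -0.8224; denominator = 1 − 0.0384 = 0.9616
φ_{22} = -0.8224 / 0.9616 = -0.855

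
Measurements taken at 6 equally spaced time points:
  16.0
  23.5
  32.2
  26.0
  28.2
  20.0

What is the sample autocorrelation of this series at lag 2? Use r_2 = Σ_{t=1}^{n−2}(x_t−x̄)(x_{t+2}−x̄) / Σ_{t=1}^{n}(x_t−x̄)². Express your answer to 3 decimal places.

Mean x̄ = (16.0 + 23.5 + 32.2 + 26.0 + 28.2 + 20.0)/6 = 24.3167
Deviations from mean: -8.3167, -0.8167, 7.8833, 1.6833, 3.8833, -4.3167
Σ(x_t−x̄)(x_{t+2}−x̄) = (-65.5631) + (-1.3747) + (30.6136) + (-7.2664) = -43.5906
Denominator Σ(x_t−x̄)² = 168.5283
r_2 = -43.5906 / 168.5283 = -0.259

-0.259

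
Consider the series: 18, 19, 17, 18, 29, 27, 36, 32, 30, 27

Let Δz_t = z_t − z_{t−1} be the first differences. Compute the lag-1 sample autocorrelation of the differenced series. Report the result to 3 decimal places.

First differences Δz: 1, -2, 1, 11, -2, 9, -4, -2, -3
Mean of differences = 1.0000
Numerator Σ(Δz_t−Δz̄)(Δz_{t+1}−Δz̄) = -67.0000
Denominator Σ(Δz_t−Δz̄)² = 232.0000
r_1(Δz) = -67.0000 / 232.0000 = -0.289

-0.289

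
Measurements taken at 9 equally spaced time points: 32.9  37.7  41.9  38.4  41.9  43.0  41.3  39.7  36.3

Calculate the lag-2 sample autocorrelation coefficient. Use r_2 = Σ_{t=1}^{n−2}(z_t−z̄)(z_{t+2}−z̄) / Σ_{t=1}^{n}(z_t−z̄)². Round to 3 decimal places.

Mean z̄ = (32.9 + 37.7 + 41.9 + 38.4 + 41.9 + 43.0 + 41.3 + 39.7 + 36.3)/9 = 39.2333
Σ(z_t−z̄)(z_{t+2}−z̄) = (-16.8889) + (1.2778) + (7.1111) + (-3.1389) + (5.5111) + (1.7578) + (-6.0622) = -10.4322
Denominator Σ(z_t−z̄)² = 84.6600
r_2 = -10.4322 / 84.6600 = -0.123

-0.123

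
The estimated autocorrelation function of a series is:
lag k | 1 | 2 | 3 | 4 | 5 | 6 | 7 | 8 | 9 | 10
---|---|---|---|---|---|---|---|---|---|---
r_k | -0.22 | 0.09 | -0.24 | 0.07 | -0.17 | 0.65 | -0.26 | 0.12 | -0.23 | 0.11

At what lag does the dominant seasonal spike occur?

The largest autocorrelation is r_6 = 0.65; the remaining lags stay at or below 0.12.
The dominant spike at lag 6 indicates a seasonal period of 6.

6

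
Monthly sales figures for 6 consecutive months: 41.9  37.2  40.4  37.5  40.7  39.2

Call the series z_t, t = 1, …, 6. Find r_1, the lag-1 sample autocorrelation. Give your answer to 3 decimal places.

Mean z̄ = (41.9 + 37.2 + 40.4 + 37.5 + 40.7 + 39.2)/6 = 39.4833
Deviations from mean: 2.4167, -2.2833, 0.9167, -1.9833, 1.2167, -0.2833
Σ(z_t−z̄)(z_{t+1}−z̄) = (-5.5181) + (-2.0931) + (-1.8181) + (-2.4131) + (-0.3447) = -12.1869
Denominator Σ(z_t−z̄)² = 17.3883
r_1 = -12.1869 / 17.3883 = -0.701

-0.701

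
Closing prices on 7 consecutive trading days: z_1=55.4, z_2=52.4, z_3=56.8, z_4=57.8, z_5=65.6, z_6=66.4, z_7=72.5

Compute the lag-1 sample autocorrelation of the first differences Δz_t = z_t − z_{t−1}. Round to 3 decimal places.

-0.478

First differences Δz: -3.0, 4.4, 1.0, 7.8, 0.8, 6.1
Mean of differences = 2.8500
Numerator Σ(Δz_t−Δz̄)(Δz_{t+1}−Δz̄) = -37.9025
Denominator Σ(Δz_t−Δz̄)² = 79.3150
r_1(Δz) = -37.9025 / 79.3150 = -0.478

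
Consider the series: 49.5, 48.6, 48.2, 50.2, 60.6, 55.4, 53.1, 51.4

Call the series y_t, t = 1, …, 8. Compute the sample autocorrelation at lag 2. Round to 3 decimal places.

Mean ȳ = (49.5 + 48.6 + 48.2 + 50.2 + 60.6 + 55.4 + 53.1 + 51.4)/8 = 52.1250
Deviations from mean: -2.6250, -3.5250, -3.9250, -1.9250, 8.4750, 3.2750, 0.9750, -0.7250
Numerator Σ_{t=1}^{6}(y_t−ȳ)(y_{t+2}−ȳ) = -16.5913
Denominator Σ(y_t−ȳ)² = 122.4550
r_2 = -16.5913 / 122.4550 = -0.135

-0.135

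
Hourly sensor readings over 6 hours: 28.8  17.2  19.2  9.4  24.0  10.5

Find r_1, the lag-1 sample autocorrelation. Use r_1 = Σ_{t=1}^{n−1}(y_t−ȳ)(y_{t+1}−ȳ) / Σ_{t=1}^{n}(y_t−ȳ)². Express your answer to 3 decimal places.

-0.408

Mean ȳ = (28.8 + 17.2 + 19.2 + 9.4 + 24.0 + 10.5)/6 = 18.1833
Σ(y_t−ȳ)(y_{t+1}−ȳ) = (-10.4397) + (-0.9997) + (-8.9297) + (-51.0897) + (-44.6914) = -116.1503
Denominator Σ(y_t−ȳ)² = 284.7283
r_1 = -116.1503 / 284.7283 = -0.408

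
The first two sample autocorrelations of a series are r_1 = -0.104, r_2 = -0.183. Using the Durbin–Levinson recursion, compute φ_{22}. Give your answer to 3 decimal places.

φ_{22} = (r_2 − r_1²) / (1 − r_1²)
r_1² = (-0.104)² = 0.010816
Numerator = -0.183 − 0.0108 = -0.1938; denominator = 1 − 0.0108 = 0.9892
φ_{22} = -0.1938 / 0.9892 = -0.196

-0.196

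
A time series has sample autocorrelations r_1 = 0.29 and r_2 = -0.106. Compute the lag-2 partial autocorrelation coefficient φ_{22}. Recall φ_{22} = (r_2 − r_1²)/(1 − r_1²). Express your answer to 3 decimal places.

φ_{22} = (r_2 − r_1²) / (1 − r_1²)
r_1² = (0.29)² = 0.0841
Numerator = -0.106 − 0.0841 = -0.1901; denominator = 1 − 0.0841 = 0.9159
φ_{22} = -0.1901 / 0.9159 = -0.208

-0.208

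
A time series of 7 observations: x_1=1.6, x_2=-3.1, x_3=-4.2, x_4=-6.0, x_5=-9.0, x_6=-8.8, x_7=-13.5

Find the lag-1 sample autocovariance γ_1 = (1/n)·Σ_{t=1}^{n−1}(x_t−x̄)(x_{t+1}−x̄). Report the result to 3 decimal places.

Mean x̄ = (1.6 − 3.1 − 4.2 − 6.0 − 9.0 − 8.8 − 13.5)/7 = -6.1429
Deviations: 7.7429, 3.0429, 1.9429, 0.1429, -2.8571, -2.6571, -7.3571
Σ_{t=1}^{6}(x_t−x̄)(x_{t+1}−x̄) = 56.4824
γ_1 = 56.4824 / 7 = 8.069

8.069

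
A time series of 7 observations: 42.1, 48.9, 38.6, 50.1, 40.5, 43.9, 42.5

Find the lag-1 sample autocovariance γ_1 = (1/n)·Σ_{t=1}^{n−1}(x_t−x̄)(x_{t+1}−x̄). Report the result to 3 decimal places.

-12.743

Mean x̄ = (42.1 + 48.9 + 38.6 + 50.1 + 40.5 + 43.9 + 42.5)/7 = 43.8000
Σ_{t=1}^{6}(x_t−x̄)(x_{t+1}−x̄) = -89.2000
γ_1 = -89.2000 / 7 = -12.743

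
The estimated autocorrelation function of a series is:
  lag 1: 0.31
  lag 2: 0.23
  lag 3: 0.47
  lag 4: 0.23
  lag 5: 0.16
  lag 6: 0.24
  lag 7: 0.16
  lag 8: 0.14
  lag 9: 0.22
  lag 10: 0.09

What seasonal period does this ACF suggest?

3

The largest autocorrelation is r_3 = 0.47; the remaining lags stay at or below 0.31. The elevated value at lag 1 (0.31), dropping to 0.23 at lag 2, reflects decaying short-term dependence rather than seasonality.
The dominant spike at lag 3 indicates a seasonal period of 3.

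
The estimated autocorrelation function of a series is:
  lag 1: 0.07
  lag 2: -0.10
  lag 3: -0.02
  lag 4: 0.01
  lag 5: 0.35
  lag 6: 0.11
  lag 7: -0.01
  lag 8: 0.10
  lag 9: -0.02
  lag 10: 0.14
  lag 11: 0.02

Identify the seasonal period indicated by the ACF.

5

The largest autocorrelation is r_5 = 0.35; the remaining lags stay at or below 0.14.
The dominant spike at lag 5 indicates a seasonal period of 5.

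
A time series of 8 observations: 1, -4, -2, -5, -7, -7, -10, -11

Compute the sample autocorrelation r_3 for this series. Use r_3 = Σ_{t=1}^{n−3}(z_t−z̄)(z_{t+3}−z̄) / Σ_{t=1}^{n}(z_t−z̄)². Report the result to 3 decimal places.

Mean z̄ = (1 − 4 − 2 − 5 − 7 − 7 − 10 − 11)/8 = -5.6250
Deviations from mean: 6.6250, 1.6250, 3.6250, 0.6250, -1.3750, -1.3750, -4.3750, -5.3750
Numerator Σ_{t=1}^{5}(z_t−z̄)(z_{t+3}−z̄) = 1.5781
Denominator Σ(z_t−z̄)² = 111.8750
r_3 = 1.5781 / 111.8750 = 0.014

0.014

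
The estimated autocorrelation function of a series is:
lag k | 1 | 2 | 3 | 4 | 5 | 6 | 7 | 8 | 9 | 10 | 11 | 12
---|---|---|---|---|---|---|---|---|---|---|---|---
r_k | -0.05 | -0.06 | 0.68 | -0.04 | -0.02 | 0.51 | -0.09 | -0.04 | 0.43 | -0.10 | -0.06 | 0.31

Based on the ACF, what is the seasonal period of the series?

3

The largest autocorrelation is r_3 = 0.68, with weaker echoes at lags 6 (0.51), 9 (0.43) and 12 (0.31); the remaining lags stay at or below -0.02.
The dominant spike at lag 3 indicates a seasonal period of 3.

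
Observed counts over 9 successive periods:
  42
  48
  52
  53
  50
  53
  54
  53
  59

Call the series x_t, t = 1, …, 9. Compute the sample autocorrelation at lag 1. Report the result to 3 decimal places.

Mean x̄ = (42 + 48 + 52 + 53 + 50 + 53 + 54 + 53 + 59)/9 = 51.5556
Numerator Σ_{t=1}^{8}(x_t−x̄)(x_{t+1}−x̄) = 46.3580
Denominator Σ(x_t−x̄)² = 174.2222
r_1 = 46.3580 / 174.2222 = 0.266

0.266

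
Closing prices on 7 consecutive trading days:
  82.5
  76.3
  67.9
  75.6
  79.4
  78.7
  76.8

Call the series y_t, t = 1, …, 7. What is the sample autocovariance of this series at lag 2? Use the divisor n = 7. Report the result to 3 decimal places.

-10.855

Mean ȳ = (82.5 + 76.3 + 67.9 + 75.6 + 79.4 + 78.7 + 76.8)/7 = 76.7429
Deviations: 5.7571, -0.4429, -8.8429, -1.1429, 2.6571, 1.9571, 0.0571
Σ_{t=1}^{5}(y_t−ȳ)(y_{t+2}−ȳ) = -75.9851
γ_2 = -75.9851 / 7 = -10.855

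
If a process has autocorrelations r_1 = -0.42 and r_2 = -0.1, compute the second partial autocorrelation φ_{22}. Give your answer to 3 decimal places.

φ_{22} = (r_2 − r_1²) / (1 − r_1²)
r_1² = (-0.42)² = 0.1764
Numerator = -0.1 − 0.1764 = -0.2764; denominator = 1 − 0.1764 = 0.8236
φ_{22} = -0.2764 / 0.8236 = -0.336

-0.336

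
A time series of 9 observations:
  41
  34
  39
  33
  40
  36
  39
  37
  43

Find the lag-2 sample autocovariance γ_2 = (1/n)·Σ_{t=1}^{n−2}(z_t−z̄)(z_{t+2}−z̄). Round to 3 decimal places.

Mean z̄ = (41 + 34 + 39 + 33 + 40 + 36 + 39 + 37 + 43)/9 = 38.0000
Σ_{t=1}^{7}(z_t−z̄)(z_{t+2}−z̄) = 44.0000
γ_2 = 44.0000 / 9 = 4.889

4.889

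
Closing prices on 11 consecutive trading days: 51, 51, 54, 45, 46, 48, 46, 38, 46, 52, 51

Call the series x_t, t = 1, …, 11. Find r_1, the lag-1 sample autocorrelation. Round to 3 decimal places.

0.295

Mean x̄ = (51 + 51 + 54 + 45 + 46 + 48 + 46 + 38 + 46 + 52 + 51)/11 = 48.0000
Numerator Σ_{t=1}^{10}(x_t−x̄)(x_{t+1}−x̄) = 59.0000
Denominator Σ(x_t−x̄)² = 200.0000
r_1 = 59.0000 / 200.0000 = 0.295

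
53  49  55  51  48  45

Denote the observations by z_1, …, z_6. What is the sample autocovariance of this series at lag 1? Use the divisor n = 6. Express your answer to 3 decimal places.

0.745

Mean z̄ = (53 + 49 + 55 + 51 + 48 + 45)/6 = 50.1667
Deviations: 2.8333, -1.1667, 4.8333, 0.8333, -2.1667, -5.1667
Σ_{t=1}^{5}(z_t−z̄)(z_{t+1}−z̄) = 4.4722
γ_1 = 4.4722 / 6 = 0.745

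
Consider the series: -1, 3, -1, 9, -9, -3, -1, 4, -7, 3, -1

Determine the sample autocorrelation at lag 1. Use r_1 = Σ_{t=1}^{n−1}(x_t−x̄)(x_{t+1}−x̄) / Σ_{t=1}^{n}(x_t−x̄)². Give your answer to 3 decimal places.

Mean x̄ = (-1 + 3 − 1 + 9 − 9 − 3 − 1 + 4 − 7 + 3 − 1)/11 = -0.3636
Numerator Σ_{t=1}^{10}(x_t−x̄)(x_{t+1}−x̄) = -122.8595
Denominator Σ(x_t−x̄)² = 256.5455
r_1 = -122.8595 / 256.5455 = -0.479

-0.479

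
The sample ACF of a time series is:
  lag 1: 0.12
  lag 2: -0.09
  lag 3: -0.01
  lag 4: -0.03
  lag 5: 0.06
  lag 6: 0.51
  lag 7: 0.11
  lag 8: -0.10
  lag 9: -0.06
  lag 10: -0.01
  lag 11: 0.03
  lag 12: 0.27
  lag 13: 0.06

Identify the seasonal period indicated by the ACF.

The largest autocorrelation is r_6 = 0.51, with a weaker echo at lag 12 (0.27); the remaining lags stay at or below 0.12.
The dominant spike at lag 6 indicates a seasonal period of 6.

6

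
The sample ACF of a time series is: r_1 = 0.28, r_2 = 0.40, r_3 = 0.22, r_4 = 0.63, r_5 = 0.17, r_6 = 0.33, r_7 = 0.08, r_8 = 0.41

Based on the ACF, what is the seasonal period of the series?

The largest autocorrelation is r_4 = 0.63, with a weaker echo at lag 8 (0.41); the remaining lags stay at or below 0.40.
The dominant spike at lag 4 indicates a seasonal period of 4.

4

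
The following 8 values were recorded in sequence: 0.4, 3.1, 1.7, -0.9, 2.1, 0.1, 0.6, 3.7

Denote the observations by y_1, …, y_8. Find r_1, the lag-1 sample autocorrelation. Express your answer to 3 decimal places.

-0.305

Mean ȳ = (0.4 + 3.1 + 1.7 − 0.9 + 2.1 + 0.1 + 0.6 + 3.7)/8 = 1.3500
Deviations from mean: -0.9500, 1.7500, 0.3500, -2.2500, 0.7500, -1.2500, -0.7500, 2.3500
Numerator Σ_{t=1}^{7}(y_t−ȳ)(y_{t+1}−ȳ) = -5.2875
Denominator Σ(y_t−ȳ)² = 17.3600
r_1 = -5.2875 / 17.3600 = -0.305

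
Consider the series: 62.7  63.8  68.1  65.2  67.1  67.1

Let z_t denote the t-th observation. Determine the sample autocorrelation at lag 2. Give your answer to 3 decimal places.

Mean z̄ = (62.7 + 63.8 + 68.1 + 65.2 + 67.1 + 67.1)/6 = 65.6667
Deviations from mean: -2.9667, -1.8667, 2.4333, -0.4667, 1.4333, 1.4333
Numerator Σ_{t=1}^{4}(z_t−z̄)(z_{t+2}−z̄) = -3.5289
Denominator Σ(z_t−z̄)² = 22.5333
r_2 = -3.5289 / 22.5333 = -0.157

-0.157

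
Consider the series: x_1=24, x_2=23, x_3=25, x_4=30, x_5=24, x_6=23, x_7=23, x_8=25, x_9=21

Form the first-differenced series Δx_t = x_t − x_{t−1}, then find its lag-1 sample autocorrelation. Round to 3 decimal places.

First differences Δx: -1, 2, 5, -6, -1, 0, 2, -4
Mean of differences = -0.3750
Numerator Σ(Δx_t−Δx̄)(Δx_{t+1}−Δx̄) = -23.3906
Denominator Σ(Δx_t−Δx̄)² = 85.8750
r_1(Δx) = -23.3906 / 85.8750 = -0.272

-0.272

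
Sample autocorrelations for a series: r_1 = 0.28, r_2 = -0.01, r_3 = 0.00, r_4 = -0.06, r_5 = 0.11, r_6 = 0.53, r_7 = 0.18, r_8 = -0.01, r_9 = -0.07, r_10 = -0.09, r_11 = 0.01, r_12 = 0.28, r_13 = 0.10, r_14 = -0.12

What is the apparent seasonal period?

6

The largest autocorrelation is r_6 = 0.53; the remaining lags stay at or below 0.28.
The dominant spike at lag 6 indicates a seasonal period of 6.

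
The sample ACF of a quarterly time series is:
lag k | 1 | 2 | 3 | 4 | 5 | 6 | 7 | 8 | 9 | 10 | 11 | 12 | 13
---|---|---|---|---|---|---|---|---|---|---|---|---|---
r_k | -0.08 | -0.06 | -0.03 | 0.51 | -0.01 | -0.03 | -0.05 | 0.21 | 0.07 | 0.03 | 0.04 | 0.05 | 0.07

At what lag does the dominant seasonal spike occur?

The largest autocorrelation is r_4 = 0.51, with a weaker echo at lag 8 (0.21); the remaining lags stay at or below 0.07.
The dominant spike at lag 4 indicates a seasonal period of 4.

4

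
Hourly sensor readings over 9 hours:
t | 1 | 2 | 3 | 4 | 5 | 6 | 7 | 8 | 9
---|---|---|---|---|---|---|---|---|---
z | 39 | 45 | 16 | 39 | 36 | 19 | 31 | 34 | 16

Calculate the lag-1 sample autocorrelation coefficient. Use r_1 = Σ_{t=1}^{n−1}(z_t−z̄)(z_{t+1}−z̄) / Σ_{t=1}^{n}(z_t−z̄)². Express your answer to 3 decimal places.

-0.297

Mean z̄ = (39 + 45 + 16 + 39 + 36 + 19 + 31 + 34 + 16)/9 = 30.5556
Numerator Σ_{t=1}^{8}(z_t−z̄)(z_{t+1}−z̄) = -281.8642
Denominator Σ(z_t−z̄)² = 950.2222
r_1 = -281.8642 / 950.2222 = -0.297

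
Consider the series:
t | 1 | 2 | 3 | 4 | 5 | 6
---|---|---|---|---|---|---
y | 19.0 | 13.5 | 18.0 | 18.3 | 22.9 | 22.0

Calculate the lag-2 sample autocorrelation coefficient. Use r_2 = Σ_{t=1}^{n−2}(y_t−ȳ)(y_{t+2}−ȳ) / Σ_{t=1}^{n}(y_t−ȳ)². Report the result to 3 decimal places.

-0.040

Mean ȳ = (19.0 + 13.5 + 18.0 + 18.3 + 22.9 + 22.0)/6 = 18.9500
Deviations from mean: 0.0500, -5.4500, -0.9500, -0.6500, 3.9500, 3.0500
Σ(y_t−ȳ)(y_{t+2}−ȳ) = (-0.0475) + (3.5425) + (-3.7525) + (-1.9825) = -2.2400
Denominator Σ(y_t−ȳ)² = 55.9350
r_2 = -2.2400 / 55.9350 = -0.040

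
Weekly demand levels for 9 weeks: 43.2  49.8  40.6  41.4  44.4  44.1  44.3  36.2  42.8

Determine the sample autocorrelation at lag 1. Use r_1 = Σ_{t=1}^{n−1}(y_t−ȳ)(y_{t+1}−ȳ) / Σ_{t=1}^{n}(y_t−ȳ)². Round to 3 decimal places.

Mean ȳ = (43.2 + 49.8 + 40.6 + 41.4 + 44.4 + 44.1 + 44.3 + 36.2 + 42.8)/9 = 42.9778
Numerator Σ_{t=1}^{8}(y_t−ȳ)(y_{t+1}−ȳ) = -17.8749
Denominator Σ(y_t−ȳ)² = 105.7356
r_1 = -17.8749 / 105.7356 = -0.169

-0.169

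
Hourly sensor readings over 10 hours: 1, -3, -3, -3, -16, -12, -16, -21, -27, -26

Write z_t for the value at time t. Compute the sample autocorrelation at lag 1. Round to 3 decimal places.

Mean z̄ = (1 − 3 − 3 − 3 − 16 − 12 − 16 − 21 − 27 − 26)/10 = -12.6000
Numerator Σ_{t=1}^{9}(z_t−z̄)(z_{t+1}−z̄) = 620.6400
Denominator Σ(z_t−z̄)² = 942.4000
r_1 = 620.6400 / 942.4000 = 0.659

0.659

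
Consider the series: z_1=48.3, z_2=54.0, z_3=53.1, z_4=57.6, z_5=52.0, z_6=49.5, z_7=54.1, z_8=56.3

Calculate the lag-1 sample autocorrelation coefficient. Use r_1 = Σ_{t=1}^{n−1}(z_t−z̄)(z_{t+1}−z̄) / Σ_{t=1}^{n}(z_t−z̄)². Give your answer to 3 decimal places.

-0.082

Mean z̄ = (48.3 + 54.0 + 53.1 + 57.6 + 52.0 + 49.5 + 54.1 + 56.3)/8 = 53.1125
Σ(z_t−z̄)(z_{t+1}−z̄) = (-4.2711) + (-0.0111) + (-0.0561) + (-4.9923) + (4.0189) + (-3.5673) + (3.1477) = -5.7314
Denominator Σ(z_t−z̄)² = 69.5088
r_1 = -5.7314 / 69.5088 = -0.082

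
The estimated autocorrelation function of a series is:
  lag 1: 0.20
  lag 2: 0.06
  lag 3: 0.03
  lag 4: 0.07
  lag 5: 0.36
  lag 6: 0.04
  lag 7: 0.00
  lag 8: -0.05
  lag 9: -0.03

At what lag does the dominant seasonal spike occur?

5

The largest autocorrelation is r_5 = 0.36; the remaining lags stay at or below 0.20. The elevated value at lag 1 (0.20), dropping to 0.06 at lag 2, reflects decaying short-term dependence rather than seasonality.
The dominant spike at lag 5 indicates a seasonal period of 5.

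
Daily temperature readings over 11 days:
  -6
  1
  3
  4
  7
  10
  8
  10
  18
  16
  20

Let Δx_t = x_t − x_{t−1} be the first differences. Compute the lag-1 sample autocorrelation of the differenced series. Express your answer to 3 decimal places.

-0.371

First differences Δx: 7, 2, 1, 3, 3, -2, 2, 8, -2, 4
Mean of differences = 2.6000
Numerator Σ(Δx_t−Δx̄)(Δx_{t+1}−Δx̄) = -35.7600
Denominator Σ(Δx_t−Δx̄)² = 96.4000
r_1(Δx) = -35.7600 / 96.4000 = -0.371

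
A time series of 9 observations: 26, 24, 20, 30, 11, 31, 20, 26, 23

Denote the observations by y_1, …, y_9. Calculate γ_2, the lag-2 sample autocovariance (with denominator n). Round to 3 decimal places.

16.771

Mean ȳ = (26 + 24 + 20 + 30 + 11 + 31 + 20 + 26 + 23)/9 = 23.4444
Σ_{t=1}^{7}(y_t−ȳ)(y_{t+2}−ȳ) = 150.9383
γ_2 = 150.9383 / 9 = 16.771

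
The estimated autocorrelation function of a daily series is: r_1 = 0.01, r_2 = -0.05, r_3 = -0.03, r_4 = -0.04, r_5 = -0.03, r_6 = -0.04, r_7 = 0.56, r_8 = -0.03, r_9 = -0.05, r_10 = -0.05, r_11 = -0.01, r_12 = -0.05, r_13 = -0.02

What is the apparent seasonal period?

The largest autocorrelation is r_7 = 0.56; the remaining lags stay at or below 0.01.
The dominant spike at lag 7 indicates a seasonal period of 7.

7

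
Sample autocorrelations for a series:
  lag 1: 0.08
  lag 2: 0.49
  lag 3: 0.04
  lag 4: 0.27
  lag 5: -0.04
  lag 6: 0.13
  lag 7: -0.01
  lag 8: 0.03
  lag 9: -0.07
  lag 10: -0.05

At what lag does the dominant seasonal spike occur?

The largest autocorrelation is r_2 = 0.49, with a weaker echo at lag 4 (0.27); the remaining lags stay at or below 0.13.
The dominant spike at lag 2 indicates a seasonal period of 2.

2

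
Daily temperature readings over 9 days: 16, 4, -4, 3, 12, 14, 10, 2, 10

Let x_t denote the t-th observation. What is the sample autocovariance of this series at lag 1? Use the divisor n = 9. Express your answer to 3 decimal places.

6.595

Mean x̄ = (16 + 4 − 4 + 3 + 12 + 14 + 10 + 2 + 10)/9 = 7.4444
Σ_{t=1}^{8}(x_t−x̄)(x_{t+1}−x̄) = 59.3580
γ_1 = 59.3580 / 9 = 6.595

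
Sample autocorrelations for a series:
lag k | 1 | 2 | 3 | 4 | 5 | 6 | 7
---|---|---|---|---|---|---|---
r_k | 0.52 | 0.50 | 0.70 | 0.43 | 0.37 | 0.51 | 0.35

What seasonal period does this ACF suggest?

3

The largest autocorrelation is r_3 = 0.70; the remaining lags stay at or below 0.52. The elevated value at lag 1 (0.52), dropping to 0.50 at lag 2, reflects decaying short-term dependence rather than seasonality.
The dominant spike at lag 3 indicates a seasonal period of 3.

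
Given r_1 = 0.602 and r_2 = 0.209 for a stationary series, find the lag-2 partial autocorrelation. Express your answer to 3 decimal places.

φ_{22} = (r_2 − r_1²) / (1 − r_1²)
r_1² = (0.602)² = 0.362404
Numerator = 0.209 − 0.3624 = -0.1534; denominator = 1 − 0.3624 = 0.6376
φ_{22} = -0.1534 / 0.6376 = -0.241

-0.241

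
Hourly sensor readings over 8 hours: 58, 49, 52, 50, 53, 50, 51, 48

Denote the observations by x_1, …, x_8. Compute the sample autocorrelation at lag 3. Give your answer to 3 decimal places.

Mean x̄ = (58 + 49 + 52 + 50 + 53 + 50 + 51 + 48)/8 = 51.3750
Deviations from mean: 6.6250, -2.3750, 0.6250, -1.3750, 1.6250, -1.3750, -0.3750, -3.3750
Σ(x_t−x̄)(x_{t+3}−x̄) = (-9.1094) + (-3.8594) + (-0.8594) + (0.5156) + (-5.4844) = -18.7969
Denominator Σ(x_t−x̄)² = 67.8750
r_3 = -18.7969 / 67.8750 = -0.277

-0.277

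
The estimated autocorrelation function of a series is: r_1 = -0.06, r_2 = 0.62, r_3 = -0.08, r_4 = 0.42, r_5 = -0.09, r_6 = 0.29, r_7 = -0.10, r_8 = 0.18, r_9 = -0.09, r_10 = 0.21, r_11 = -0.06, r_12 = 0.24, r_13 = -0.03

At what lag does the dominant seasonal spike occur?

2

The largest autocorrelation is r_2 = 0.62, with weaker echoes at lags 4 (0.42), 6 (0.29), 8 (0.18), 10 (0.21) and 12 (0.24); the remaining lags stay at or below -0.03.
The dominant spike at lag 2 indicates a seasonal period of 2.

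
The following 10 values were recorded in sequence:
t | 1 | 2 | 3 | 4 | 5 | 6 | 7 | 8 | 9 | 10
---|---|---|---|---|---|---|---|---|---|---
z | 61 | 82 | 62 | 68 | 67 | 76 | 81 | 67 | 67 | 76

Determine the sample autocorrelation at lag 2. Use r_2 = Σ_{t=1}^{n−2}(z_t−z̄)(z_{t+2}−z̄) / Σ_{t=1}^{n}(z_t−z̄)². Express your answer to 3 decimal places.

Mean z̄ = (61 + 82 + 62 + 68 + 67 + 76 + 81 + 67 + 67 + 76)/10 = 70.7000
Numerator Σ_{t=1}^{8}(z_t−z̄)(z_{t+2}−z̄) = -43.6800
Denominator Σ(z_t−z̄)² = 508.1000
r_2 = -43.6800 / 508.1000 = -0.086

-0.086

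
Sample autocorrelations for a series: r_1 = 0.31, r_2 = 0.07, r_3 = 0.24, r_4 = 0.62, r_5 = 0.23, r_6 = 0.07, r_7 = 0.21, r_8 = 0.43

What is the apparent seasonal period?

The largest autocorrelation is r_4 = 0.62, with a weaker echo at lag 8 (0.43); the remaining lags stay at or below 0.31. The elevated value at lag 1 (0.31), dropping to 0.07 at lag 2, reflects decaying short-term dependence rather than seasonality.
The dominant spike at lag 4 indicates a seasonal period of 4.

4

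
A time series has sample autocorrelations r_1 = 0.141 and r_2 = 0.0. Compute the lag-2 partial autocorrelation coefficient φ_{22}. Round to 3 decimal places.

-0.020

φ_{22} = (r_2 − r_1²) / (1 − r_1²)
r_1² = (0.141)² = 0.019881
Numerator = 0.0 − 0.0199 = -0.0199; denominator = 1 − 0.0199 = 0.9801
φ_{22} = -0.0199 / 0.9801 = -0.020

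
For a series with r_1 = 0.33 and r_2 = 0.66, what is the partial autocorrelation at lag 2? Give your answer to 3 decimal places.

φ_{22} = (r_2 − r_1²) / (1 − r_1²)
r_1² = (0.33)² = 0.1089
Numerator = 0.66 − 0.1089 = 0.5511; denominator = 1 − 0.1089 = 0.8911
φ_{22} = 0.5511 / 0.8911 = 0.618

0.618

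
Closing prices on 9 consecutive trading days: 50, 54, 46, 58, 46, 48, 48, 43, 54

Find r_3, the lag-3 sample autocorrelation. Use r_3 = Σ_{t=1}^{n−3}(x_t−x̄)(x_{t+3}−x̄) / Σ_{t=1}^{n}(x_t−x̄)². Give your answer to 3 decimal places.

Mean x̄ = (50 + 54 + 46 + 58 + 46 + 48 + 48 + 43 + 54)/9 = 49.6667
Σ(x_t−x̄)(x_{t+3}−x̄) = (2.7778) + (-15.8889) + (6.1111) + (-13.8889) + (24.4444) + (-7.2222) = -3.6667
Denominator Σ(x_t−x̄)² = 184.0000
r_3 = -3.6667 / 184.0000 = -0.020

-0.020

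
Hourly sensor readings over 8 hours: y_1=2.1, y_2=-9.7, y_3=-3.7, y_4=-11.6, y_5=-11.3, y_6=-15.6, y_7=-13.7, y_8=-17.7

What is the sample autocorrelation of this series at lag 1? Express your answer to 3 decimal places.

Mean ȳ = (2.1 − 9.7 − 3.7 − 11.6 − 11.3 − 15.6 − 13.7 − 17.7)/8 = -10.1500
Deviations from mean: 12.2500, 0.4500, 6.4500, -1.4500, -1.1500, -5.4500, -3.5500, -7.5500
Σ(y_t−ȳ)(y_{t+1}−ȳ) = (5.5125) + (2.9025) + (-9.3525) + (1.6675) + (6.2675) + (19.3475) + (26.8025) = 53.1475
Denominator Σ(y_t−ȳ)² = 294.6000
r_1 = 53.1475 / 294.6000 = 0.180

0.180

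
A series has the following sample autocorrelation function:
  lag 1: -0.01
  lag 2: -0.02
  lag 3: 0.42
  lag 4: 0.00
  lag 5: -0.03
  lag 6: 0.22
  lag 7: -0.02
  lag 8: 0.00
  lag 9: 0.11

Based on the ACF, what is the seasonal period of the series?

3

The largest autocorrelation is r_3 = 0.42, with a weaker echo at lag 6 (0.22); the remaining lags stay at or below 0.11.
The dominant spike at lag 3 indicates a seasonal period of 3.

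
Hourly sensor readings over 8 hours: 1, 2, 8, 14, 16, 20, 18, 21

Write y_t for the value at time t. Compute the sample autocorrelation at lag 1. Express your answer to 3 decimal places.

0.644

Mean ȳ = (1 + 2 + 8 + 14 + 16 + 20 + 18 + 21)/8 = 12.5000
Deviations from mean: -11.5000, -10.5000, -4.5000, 1.5000, 3.5000, 7.5000, 5.5000, 8.5000
Σ(y_t−ȳ)(y_{t+1}−ȳ) = (120.7500) + (47.2500) + (-6.7500) + (5.2500) + (26.2500) + (41.2500) + (46.7500) = 280.7500
Denominator Σ(y_t−ȳ)² = 436.0000
r_1 = 280.7500 / 436.0000 = 0.644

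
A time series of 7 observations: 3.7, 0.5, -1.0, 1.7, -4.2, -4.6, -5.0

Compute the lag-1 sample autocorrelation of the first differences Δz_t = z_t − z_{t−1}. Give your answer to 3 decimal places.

First differences Δz: -3.2, -1.5, 2.7, -5.9, -0.4, -0.4
Mean of differences = -1.4500
Numerator Σ(Δz_t−Δz̄)(Δz_{t+1}−Δz̄) = -22.1575
Denominator Σ(Δz_t−Δz̄)² = 42.2950
r_1(Δz) = -22.1575 / 42.2950 = -0.524

-0.524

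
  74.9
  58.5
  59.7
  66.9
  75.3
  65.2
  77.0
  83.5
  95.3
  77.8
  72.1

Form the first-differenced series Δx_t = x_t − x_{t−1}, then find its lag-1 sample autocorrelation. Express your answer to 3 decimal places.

-0.089

First differences Δx: -16.4, 1.2, 7.2, 8.4, -10.1, 11.8, 6.5, 11.8, -17.5, -5.7
Mean of differences = -0.2800
Numerator Σ(Δx_t−Δx̄)(Δx_{t+1}−Δx̄) = -102.6044
Denominator Σ(Δx_t−Δx̄)² = 1153.4960
r_1(Δx) = -102.6044 / 1153.4960 = -0.089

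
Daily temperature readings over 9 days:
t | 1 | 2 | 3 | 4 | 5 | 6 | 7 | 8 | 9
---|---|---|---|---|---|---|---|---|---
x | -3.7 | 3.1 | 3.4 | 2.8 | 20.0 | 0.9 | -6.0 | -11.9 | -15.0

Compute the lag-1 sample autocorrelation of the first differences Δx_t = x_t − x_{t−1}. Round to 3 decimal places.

-0.216

First differences Δx: 6.8, 0.3, -0.6, 17.2, -19.1, -6.9, -5.9, -3.1
Mean of differences = -1.4125
Numerator Σ(Δx_t−Δx̄)(Δx_{t+1}−Δx̄) = -169.3727
Denominator Σ(Δx_t−Δx̄)² = 783.4088
r_1(Δx) = -169.3727 / 783.4088 = -0.216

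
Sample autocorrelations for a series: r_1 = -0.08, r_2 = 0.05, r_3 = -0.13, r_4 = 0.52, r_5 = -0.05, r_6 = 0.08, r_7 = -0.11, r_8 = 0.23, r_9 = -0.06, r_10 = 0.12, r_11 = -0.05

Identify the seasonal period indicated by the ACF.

The largest autocorrelation is r_4 = 0.52, with a weaker echo at lag 8 (0.23); the remaining lags stay at or below 0.12.
The dominant spike at lag 4 indicates a seasonal period of 4.

4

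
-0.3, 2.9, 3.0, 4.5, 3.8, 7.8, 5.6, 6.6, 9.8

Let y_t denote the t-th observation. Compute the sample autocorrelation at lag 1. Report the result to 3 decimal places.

0.331

Mean ȳ = (-0.3 + 2.9 + 3.0 + 4.5 + 3.8 + 7.8 + 5.6 + 6.6 + 9.8)/9 = 4.8556
Numerator Σ_{t=1}^{8}(y_t−ȳ)(y_{t+1}−ȳ) = 23.7536
Denominator Σ(y_t−ȳ)² = 71.8022
r_1 = 23.7536 / 71.8022 = 0.331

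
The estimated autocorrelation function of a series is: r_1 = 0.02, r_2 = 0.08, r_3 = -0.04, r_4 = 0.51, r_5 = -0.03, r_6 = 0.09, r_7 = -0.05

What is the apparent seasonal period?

The largest autocorrelation is r_4 = 0.51; the remaining lags stay at or below 0.09.
The dominant spike at lag 4 indicates a seasonal period of 4.

4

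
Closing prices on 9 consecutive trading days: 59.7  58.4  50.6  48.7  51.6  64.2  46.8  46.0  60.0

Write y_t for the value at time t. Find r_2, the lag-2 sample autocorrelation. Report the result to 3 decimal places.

-0.555

Mean ȳ = (59.7 + 58.4 + 50.6 + 48.7 + 51.6 + 64.2 + 46.8 + 46.0 + 60.0)/9 = 54.0000
Numerator Σ_{t=1}^{7}(y_t−ȳ)(y_{t+2}−ȳ) = -196.1200
Denominator Σ(y_t−ȳ)² = 353.1400
r_2 = -196.1200 / 353.1400 = -0.555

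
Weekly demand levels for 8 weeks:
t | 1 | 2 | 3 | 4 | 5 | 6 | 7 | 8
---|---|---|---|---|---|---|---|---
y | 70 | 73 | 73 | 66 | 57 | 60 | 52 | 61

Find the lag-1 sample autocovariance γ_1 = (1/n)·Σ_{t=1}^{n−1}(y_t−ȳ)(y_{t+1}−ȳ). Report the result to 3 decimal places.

Mean ȳ = (70 + 73 + 73 + 66 + 57 + 60 + 52 + 61)/8 = 64.0000
Σ_{t=1}^{7}(y_t−ȳ)(y_{t+1}−ȳ) = 251.0000
γ_1 = 251.0000 / 8 = 31.375

31.375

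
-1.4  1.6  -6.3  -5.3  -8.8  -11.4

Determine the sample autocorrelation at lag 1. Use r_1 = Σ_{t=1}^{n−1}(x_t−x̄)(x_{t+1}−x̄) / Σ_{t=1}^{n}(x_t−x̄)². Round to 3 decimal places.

Mean x̄ = (-1.4 + 1.6 − 6.3 − 5.3 − 8.8 − 11.4)/6 = -5.2667
Σ(x_t−x̄)(x_{t+1}−x̄) = (26.5511) + (-7.0956) + (0.0344) + (0.1178) + (21.6711) = 41.2789
Denominator Σ(x_t−x̄)² = 113.2733
r_1 = 41.2789 / 113.2733 = 0.364

0.364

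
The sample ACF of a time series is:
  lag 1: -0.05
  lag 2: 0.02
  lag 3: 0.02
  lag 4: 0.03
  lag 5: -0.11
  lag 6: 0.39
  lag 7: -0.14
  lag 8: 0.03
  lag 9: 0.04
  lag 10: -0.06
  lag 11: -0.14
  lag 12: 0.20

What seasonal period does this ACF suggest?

6

The largest autocorrelation is r_6 = 0.39, with a weaker echo at lag 12 (0.20); the remaining lags stay at or below 0.04.
The dominant spike at lag 6 indicates a seasonal period of 6.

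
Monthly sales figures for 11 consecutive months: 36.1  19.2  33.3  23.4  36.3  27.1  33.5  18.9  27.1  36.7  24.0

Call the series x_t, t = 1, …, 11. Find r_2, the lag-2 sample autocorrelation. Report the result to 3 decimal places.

0.219

Mean x̄ = (36.1 + 19.2 + 33.3 + 23.4 + 36.3 + 27.1 + 33.5 + 18.9 + 27.1 + 36.7 + 24.0)/11 = 28.6909
Numerator Σ_{t=1}^{9}(x_t−x̄)(x_{t+2}−x̄) = 101.4180
Denominator Σ(x_t−x̄)² = 462.3091
r_2 = 101.4180 / 462.3091 = 0.219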